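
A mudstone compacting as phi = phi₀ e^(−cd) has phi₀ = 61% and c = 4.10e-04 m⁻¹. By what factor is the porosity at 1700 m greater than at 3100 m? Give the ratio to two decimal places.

Working in km (1 km = 1000 m; c in km⁻¹ = c in m⁻¹ × 1000):
phi(d₁)/phi(d₂) = e^(−c·d₁)/e^(−c·d₂) = e^{c(d₂−d₁)}
= exp(0.41 × 1.4) = exp(0.574) = 1.7754

1.78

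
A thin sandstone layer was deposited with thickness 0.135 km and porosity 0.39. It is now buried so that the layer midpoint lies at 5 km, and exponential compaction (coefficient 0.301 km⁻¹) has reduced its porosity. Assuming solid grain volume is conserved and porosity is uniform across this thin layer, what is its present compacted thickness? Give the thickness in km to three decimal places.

0.090 km

Porosity at 5 km: n = 0.39·exp(−0.301×5) = 0.0866
Solid-volume conservation: h(1−n) = h₀(1−n₀) ⇒ h = h₀·(1−n₀)/(1−n)
h = 0.135 × (1 − 0.39)/(1 − 0.0866) = 0.135 × 0.6678 = 0.0902 km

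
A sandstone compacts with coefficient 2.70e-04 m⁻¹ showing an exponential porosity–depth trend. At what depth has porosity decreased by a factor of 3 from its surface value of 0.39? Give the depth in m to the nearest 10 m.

Working in km (1 km = 1000 m; k in km⁻¹ = k in m⁻¹ × 1000):
n/n₀ = 1/3 ⇒ exp(−k·Z) = 1/3 ⇒ Z = ln(3) / k
Z = 1.0986 / 0.27 = 4.069 km

4070 m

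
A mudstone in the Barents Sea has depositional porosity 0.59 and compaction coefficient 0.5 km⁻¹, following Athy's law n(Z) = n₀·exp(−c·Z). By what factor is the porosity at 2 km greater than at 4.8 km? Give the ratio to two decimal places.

4.06

n(Z₁)/n(Z₂) = e^(−c·Z₁)/e^(−c·Z₂) = e^{c(Z₂−Z₁)}
= exp(0.5 × 2.8) = exp(1.4) = 4.0552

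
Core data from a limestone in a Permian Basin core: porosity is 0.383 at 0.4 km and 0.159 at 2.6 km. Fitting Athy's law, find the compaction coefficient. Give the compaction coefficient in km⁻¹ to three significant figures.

Athy: phi(z) = phi₀ e^(−kz) ⇒ phi₁/phi₂ = e^{k(z₂−z₁)} ⇒ k = ln(phi₁/phi₂)/(z₂−z₁)
k = ln(0.383/0.159) / (2.6 − 0.4) = ln(2.409) / 2.2 = 0.8791 / 2.2 = 0.3996 km⁻¹

0.400 km⁻¹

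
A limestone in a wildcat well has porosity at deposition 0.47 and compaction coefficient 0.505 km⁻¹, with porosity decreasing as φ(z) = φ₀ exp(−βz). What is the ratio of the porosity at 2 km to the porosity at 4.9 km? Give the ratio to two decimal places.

4.33

φ(z₁)/φ(z₂) = e^(−β·z₁)/e^(−β·z₂) = e^{β(z₂−z₁)}
= exp(0.505 × 2.9) = exp(1.465) = 4.3254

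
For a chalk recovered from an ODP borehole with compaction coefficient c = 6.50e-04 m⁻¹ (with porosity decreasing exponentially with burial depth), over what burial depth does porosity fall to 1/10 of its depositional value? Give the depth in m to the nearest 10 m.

Working in km (1 km = 1000 m; c in km⁻¹ = c in m⁻¹ × 1000):
φ/φ₀ = 1/10 ⇒ exp(−c·Z) = 1/10 ⇒ Z = ln(10) / c
Z = 2.3026 / 0.65 = 3.542 km

3540 m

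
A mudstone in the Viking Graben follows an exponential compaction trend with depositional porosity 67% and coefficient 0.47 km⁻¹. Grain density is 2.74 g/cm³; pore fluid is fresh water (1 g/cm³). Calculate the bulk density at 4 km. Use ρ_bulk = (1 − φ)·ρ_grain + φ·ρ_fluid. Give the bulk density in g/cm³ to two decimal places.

2.56 g/cm³

Porosity at depth: n = 0.67·exp(−0.47×4) = 0.67×0.1526 = 0.1022
Bulk density: ρ_b = (1−n)ρ_g + n·ρ_f = 0.8978×2.74 + 0.1022×1
       = 2.460 + 0.102 = 2.562 g/cm³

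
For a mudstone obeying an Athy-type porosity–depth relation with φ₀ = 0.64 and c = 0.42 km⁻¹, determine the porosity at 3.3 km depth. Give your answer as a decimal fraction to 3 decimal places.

0.160

φ = φ₀·exp(−c·d) = 0.64 × exp(−0.42 × 3.3) = 0.64 × exp(−1.386)
  = 0.64 × 0.2501 = 0.1600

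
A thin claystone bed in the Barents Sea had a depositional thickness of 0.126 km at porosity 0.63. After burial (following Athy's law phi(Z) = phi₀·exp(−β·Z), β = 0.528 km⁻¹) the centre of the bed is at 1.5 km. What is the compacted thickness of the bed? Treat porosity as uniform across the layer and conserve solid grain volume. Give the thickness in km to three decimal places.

0.065 km

Porosity at 1.5 km: phi = 0.63·exp(−0.528×1.5) = 0.2854
Solid-volume conservation: h(1−phi) = h₀(1−phi₀) ⇒ h = h₀·(1−phi₀)/(1−phi)
h = 0.126 × (1 − 0.63)/(1 − 0.2854) = 0.126 × 0.5177 = 0.0652 km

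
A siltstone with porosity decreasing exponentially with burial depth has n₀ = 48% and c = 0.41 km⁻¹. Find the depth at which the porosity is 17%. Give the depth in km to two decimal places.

Invert Athy's law: Z = ln(n₀/n) / c
Z = ln(0.48/0.17) / 0.41 = ln(2.824) / 0.41 = 1.0380 / 0.41 = 2.532 km

2.53 km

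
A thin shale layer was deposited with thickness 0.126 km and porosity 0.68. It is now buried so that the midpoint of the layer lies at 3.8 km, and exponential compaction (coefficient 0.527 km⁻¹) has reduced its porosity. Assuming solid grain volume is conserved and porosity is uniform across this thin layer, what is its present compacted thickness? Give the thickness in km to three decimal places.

Porosity at 3.8 km: φ = 0.68·exp(−0.527×3.8) = 0.0918
Solid-volume conservation: h(1−φ) = h₀(1−φ₀) ⇒ h = h₀·(1−φ₀)/(1−φ)
h = 0.126 × (1 − 0.68)/(1 − 0.0918) = 0.126 × 0.3523 = 0.0444 km

0.044 km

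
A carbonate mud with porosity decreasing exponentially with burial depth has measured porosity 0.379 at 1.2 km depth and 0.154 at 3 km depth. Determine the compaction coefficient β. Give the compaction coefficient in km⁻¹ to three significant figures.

0.500 km⁻¹

Athy: phi(d) = phi₀ e^(−βd) ⇒ phi₁/phi₂ = e^{β(d₂−d₁)} ⇒ β = ln(phi₁/phi₂)/(d₂−d₁)
β = ln(0.379/0.154) / (3 − 1.2) = ln(2.461) / 1.8 = 0.9006 / 1.8 = 0.5003 km⁻¹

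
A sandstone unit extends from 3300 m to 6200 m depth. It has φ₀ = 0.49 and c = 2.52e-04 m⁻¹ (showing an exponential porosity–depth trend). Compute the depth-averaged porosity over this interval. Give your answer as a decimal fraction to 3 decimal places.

Working in km (1 km = 1000 m; c in km⁻¹ = c in m⁻¹ × 1000):
⟨φ⟩ = (1/(d₂−d₁)) ∫ φ₀ e^(−cd) dd = φ₀·(e^(−c·d₁) − e^(−c·d₂)) / (c·(d₂−d₁))
e^(−0.252×3.3) = 0.4354; e^(−0.252×6.2) = 0.2096
⟨φ⟩ = 0.49 × (0.4354 − 0.2096) / (0.252 × 2.9) = 0.49 × 0.3089 = 0.1513

0.151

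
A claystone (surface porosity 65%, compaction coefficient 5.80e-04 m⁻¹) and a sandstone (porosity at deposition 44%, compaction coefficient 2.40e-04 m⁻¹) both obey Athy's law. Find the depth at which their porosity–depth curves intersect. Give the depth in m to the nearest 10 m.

1150 m

Working in km (1 km = 1000 m; c in km⁻¹ = c in m⁻¹ × 1000):
Set phi₀ₐ e^(−cₐZ) = phi₀ᵦ e^(−cᵦZ) ⇒ ln(phi₀ₐ/phi₀ᵦ) = (cₐ − cᵦ)·Z
Z = ln(0.65/0.44) / (0.58 − 0.24) = 0.3902 / 0.34 = 1.148 km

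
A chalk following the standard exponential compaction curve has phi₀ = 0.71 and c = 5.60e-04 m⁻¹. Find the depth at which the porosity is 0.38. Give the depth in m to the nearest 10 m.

1120 m

Working in km (1 km = 1000 m; c in km⁻¹ = c in m⁻¹ × 1000):
Invert Athy's law: Z = ln(phi₀/phi) / c
Z = ln(0.71/0.38) / 0.56 = ln(1.868) / 0.56 = 0.6251 / 0.56 = 1.116 km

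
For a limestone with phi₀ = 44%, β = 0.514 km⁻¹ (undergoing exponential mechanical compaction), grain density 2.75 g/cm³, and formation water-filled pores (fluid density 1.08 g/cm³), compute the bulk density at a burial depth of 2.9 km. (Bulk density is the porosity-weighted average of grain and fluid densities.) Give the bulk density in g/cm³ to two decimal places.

2.58 g/cm³

Porosity at depth: phi = 0.44·exp(−0.514×2.9) = 0.44×0.2252 = 0.0991
Bulk density: ρ_b = (1−phi)ρ_g + phi·ρ_f = 0.9009×2.75 + 0.0991×1.08
       = 2.477 + 0.107 = 2.584 g/cm³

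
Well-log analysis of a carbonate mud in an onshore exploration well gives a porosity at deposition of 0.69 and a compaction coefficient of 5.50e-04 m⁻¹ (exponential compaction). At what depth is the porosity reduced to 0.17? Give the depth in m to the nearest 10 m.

Working in km (1 km = 1000 m; c in km⁻¹ = c in m⁻¹ × 1000):
Invert Athy's law: d = ln(n₀/n) / c
d = ln(0.69/0.17) / 0.55 = ln(4.059) / 0.55 = 1.4009 / 0.55 = 2.547 km

2550 m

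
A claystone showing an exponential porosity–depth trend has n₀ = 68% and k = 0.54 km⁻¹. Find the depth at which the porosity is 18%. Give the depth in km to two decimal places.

2.46 km

Invert Athy's law: d = ln(n₀/n) / k
d = ln(0.68/0.18) / 0.54 = ln(3.778) / 0.54 = 1.3291 / 0.54 = 2.461 km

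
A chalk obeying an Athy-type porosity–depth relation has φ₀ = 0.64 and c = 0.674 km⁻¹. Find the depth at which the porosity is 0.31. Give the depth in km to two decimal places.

1.08 km

Invert Athy's law: z = ln(φ₀/φ) / c
z = ln(0.64/0.31) / 0.674 = ln(2.065) / 0.674 = 0.7249 / 0.674 = 1.076 km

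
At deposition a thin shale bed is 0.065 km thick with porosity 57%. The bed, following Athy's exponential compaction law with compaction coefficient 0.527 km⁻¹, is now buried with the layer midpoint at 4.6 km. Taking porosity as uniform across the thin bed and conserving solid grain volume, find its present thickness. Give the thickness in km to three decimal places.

Porosity at 4.6 km: φ = 0.57·exp(−0.527×4.6) = 0.0505
Solid-volume conservation: h(1−φ) = h₀(1−φ₀) ⇒ h = h₀·(1−φ₀)/(1−φ)
h = 0.065 × (1 − 0.57)/(1 − 0.0505) = 0.065 × 0.4529 = 0.0294 km

0.029 km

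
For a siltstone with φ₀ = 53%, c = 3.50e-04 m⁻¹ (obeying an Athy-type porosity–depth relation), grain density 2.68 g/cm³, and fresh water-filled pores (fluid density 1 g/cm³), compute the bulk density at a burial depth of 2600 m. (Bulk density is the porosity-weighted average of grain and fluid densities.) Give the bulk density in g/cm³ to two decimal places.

2.32 g/cm³

Working in km (1 km = 1000 m; c in km⁻¹ = c in m⁻¹ × 1000):
Porosity at depth: φ = 0.53·exp(−0.35×2.6) = 0.53×0.4025 = 0.2133
Bulk density: ρ_b = (1−φ)ρ_g + φ·ρ_f = 0.7867×2.68 + 0.2133×1
       = 2.108 + 0.213 = 2.322 g/cm³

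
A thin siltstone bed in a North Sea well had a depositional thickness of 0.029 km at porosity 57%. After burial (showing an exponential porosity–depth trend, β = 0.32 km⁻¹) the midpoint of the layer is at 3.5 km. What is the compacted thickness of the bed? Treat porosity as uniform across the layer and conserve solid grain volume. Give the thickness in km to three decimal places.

0.015 km

Porosity at 3.5 km: phi = 0.57·exp(−0.32×3.5) = 0.1860
Solid-volume conservation: h(1−phi) = h₀(1−phi₀) ⇒ h = h₀·(1−phi₀)/(1−phi)
h = 0.029 × (1 − 0.57)/(1 − 0.1860) = 0.029 × 0.5282 = 0.0153 km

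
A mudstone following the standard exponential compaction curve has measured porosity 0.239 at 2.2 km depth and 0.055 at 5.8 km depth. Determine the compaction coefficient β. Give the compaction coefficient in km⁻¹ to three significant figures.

0.408 km⁻¹

Athy: phi(z) = phi₀ e^(−βz) ⇒ phi₁/phi₂ = e^{β(z₂−z₁)} ⇒ β = ln(phi₁/phi₂)/(z₂−z₁)
β = ln(0.239/0.055) / (5.8 − 2.2) = ln(4.345) / 3.6 = 1.4691 / 3.6 = 0.4081 km⁻¹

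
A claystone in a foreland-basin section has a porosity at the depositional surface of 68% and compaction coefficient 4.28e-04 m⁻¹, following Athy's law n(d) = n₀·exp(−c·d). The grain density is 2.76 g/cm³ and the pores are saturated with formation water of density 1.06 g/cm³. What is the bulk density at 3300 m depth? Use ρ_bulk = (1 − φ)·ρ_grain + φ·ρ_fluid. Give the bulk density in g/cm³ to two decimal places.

2.48 g/cm³

Working in km (1 km = 1000 m; c in km⁻¹ = c in m⁻¹ × 1000):
Porosity at depth: n = 0.68·exp(−0.428×3.3) = 0.68×0.2436 = 0.1656
Bulk density: ρ_b = (1−n)ρ_g + n·ρ_f = 0.8344×2.76 + 0.1656×1.06
       = 2.303 + 0.176 = 2.478 g/cm³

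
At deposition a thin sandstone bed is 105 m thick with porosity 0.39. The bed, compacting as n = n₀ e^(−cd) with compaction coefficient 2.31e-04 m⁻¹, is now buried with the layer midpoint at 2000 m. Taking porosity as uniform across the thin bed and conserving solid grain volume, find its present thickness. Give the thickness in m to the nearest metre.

85 m

Working in km (1 km = 1000 m; c in km⁻¹ = c in m⁻¹ × 1000):
Porosity at 2 km: n = 0.39·exp(−0.231×2) = 0.2457
Solid-volume conservation: h(1−n) = h₀(1−n₀) ⇒ h = h₀·(1−n₀)/(1−n)
h = 0.105 × (1 − 0.39)/(1 − 0.2457) = 0.105 × 0.8087 = 0.0849 km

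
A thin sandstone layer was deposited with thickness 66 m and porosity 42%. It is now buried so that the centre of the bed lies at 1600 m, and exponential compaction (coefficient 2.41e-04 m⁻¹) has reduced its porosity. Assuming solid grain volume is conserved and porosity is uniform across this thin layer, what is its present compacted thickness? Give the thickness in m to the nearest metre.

54 m

Working in km (1 km = 1000 m; β in km⁻¹ = β in m⁻¹ × 1000):
Porosity at 1.6 km: φ = 0.42·exp(−0.241×1.6) = 0.2856
Solid-volume conservation: h(1−φ) = h₀(1−φ₀) ⇒ h = h₀·(1−φ₀)/(1−φ)
h = 0.066 × (1 − 0.42)/(1 − 0.2856) = 0.066 × 0.8119 = 0.0536 km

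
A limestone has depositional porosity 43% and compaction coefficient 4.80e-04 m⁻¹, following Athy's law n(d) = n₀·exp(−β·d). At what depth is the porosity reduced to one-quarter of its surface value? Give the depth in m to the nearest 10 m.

2890 m

Working in km (1 km = 1000 m; β in km⁻¹ = β in m⁻¹ × 1000):
n/n₀ = 1/4 ⇒ exp(−β·d) = 1/4 ⇒ d = ln(4) / β
d = 1.3863 / 0.48 = 2.888 km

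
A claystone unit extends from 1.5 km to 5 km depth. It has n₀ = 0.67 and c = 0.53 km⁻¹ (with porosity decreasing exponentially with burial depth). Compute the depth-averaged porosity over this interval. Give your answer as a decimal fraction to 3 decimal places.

⟨n⟩ = (1/(z₂−z₁)) ∫ n₀ e^(−cz) dz = n₀·(e^(−c·z₁) − e^(−c·z₂)) / (c·(z₂−z₁))
e^(−0.53×1.5) = 0.4516; e^(−0.53×5) = 0.0707
⟨n⟩ = 0.67 × (0.4516 − 0.0707) / (0.53 × 3.5) = 0.67 × 0.2054 = 0.1376

0.138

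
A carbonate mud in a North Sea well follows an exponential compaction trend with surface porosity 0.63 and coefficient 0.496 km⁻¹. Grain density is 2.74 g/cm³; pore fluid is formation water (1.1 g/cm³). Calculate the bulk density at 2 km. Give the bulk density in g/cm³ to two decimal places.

2.36 g/cm³

Porosity at depth: φ = 0.63·exp(−0.496×2) = 0.63×0.3708 = 0.2336
Bulk density: ρ_b = (1−φ)ρ_g + φ·ρ_f = 0.7664×2.74 + 0.2336×1.1
       = 2.100 + 0.257 = 2.357 g/cm³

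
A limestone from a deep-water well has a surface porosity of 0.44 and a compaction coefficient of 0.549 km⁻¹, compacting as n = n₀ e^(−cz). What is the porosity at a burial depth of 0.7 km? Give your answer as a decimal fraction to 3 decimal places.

0.300

n = n₀·exp(−c·z) = 0.44 × exp(−0.549 × 0.7) = 0.44 × exp(−0.3843)
  = 0.44 × 0.6809 = 0.2996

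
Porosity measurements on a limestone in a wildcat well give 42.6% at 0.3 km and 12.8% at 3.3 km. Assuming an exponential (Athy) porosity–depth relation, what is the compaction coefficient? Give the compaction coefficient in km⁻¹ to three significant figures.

Athy: n(Z) = n₀ e^(−kZ) ⇒ n₁/n₂ = e^{k(Z₂−Z₁)} ⇒ k = ln(n₁/n₂)/(Z₂−Z₁)
k = ln(0.426/0.128) / (3.3 − 0.3) = ln(3.328) / 3 = 1.2024 / 3 = 0.4008 km⁻¹

0.401 km⁻¹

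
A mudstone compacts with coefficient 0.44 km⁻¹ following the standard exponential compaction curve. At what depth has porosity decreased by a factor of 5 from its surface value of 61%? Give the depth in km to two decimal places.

3.66 km

n/n₀ = 1/5 ⇒ exp(−c·z) = 1/5 ⇒ z = ln(5) / c
z = 1.6094 / 0.44 = 3.658 km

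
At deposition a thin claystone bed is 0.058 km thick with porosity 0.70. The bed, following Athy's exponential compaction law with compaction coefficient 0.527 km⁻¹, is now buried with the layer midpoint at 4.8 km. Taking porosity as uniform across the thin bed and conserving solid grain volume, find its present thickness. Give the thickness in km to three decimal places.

0.018 km

Porosity at 4.8 km: φ = 0.7·exp(−0.527×4.8) = 0.0558
Solid-volume conservation: h(1−φ) = h₀(1−φ₀) ⇒ h = h₀·(1−φ₀)/(1−φ)
h = 0.058 × (1 − 0.7)/(1 − 0.0558) = 0.058 × 0.3177 = 0.0184 km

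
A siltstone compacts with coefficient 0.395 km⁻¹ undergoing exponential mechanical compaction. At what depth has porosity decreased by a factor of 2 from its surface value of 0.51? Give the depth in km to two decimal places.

φ/φ₀ = 1/2 ⇒ exp(−β·Z) = 1/2 ⇒ Z = ln(2) / β
Z = 0.6931 / 0.395 = 1.755 km

1.75 km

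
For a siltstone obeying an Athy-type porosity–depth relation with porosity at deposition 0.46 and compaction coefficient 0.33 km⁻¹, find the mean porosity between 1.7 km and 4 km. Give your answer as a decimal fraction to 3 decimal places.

0.184

⟨φ⟩ = (1/(Z₂−Z₁)) ∫ φ₀ e^(−βZ) dZ = φ₀·(e^(−β·Z₁) − e^(−β·Z₂)) / (β·(Z₂−Z₁))
e^(−0.33×1.7) = 0.5706; e^(−0.33×4) = 0.2671
⟨φ⟩ = 0.46 × (0.5706 − 0.2671) / (0.33 × 2.3) = 0.46 × 0.3999 = 0.1839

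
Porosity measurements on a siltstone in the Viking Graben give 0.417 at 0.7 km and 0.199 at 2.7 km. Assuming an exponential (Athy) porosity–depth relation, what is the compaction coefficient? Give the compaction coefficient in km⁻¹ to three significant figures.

0.370 km⁻¹

Athy: n(d) = n₀ e^(−cd) ⇒ n₁/n₂ = e^{c(d₂−d₁)} ⇒ c = ln(n₁/n₂)/(d₂−d₁)
c = ln(0.417/0.199) / (2.7 − 0.7) = ln(2.095) / 2 = 0.7398 / 2 = 0.3699 km⁻¹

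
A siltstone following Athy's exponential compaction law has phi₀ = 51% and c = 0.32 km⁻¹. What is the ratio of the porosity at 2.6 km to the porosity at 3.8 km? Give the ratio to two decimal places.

phi(d₁)/phi(d₂) = e^(−c·d₁)/e^(−c·d₂) = e^{c(d₂−d₁)}
= exp(0.32 × 1.2) = exp(0.384) = 1.4681

1.47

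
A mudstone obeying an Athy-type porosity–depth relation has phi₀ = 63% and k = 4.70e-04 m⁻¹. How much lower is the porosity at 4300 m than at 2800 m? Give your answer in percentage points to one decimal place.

Working in km (1 km = 1000 m; k in km⁻¹ = k in m⁻¹ × 1000):
phi(2.8) = 0.63·e^(−0.47×2.8) = 0.1690
phi(4.3) = 0.63·e^(−0.47×4.3) = 0.0835
Δphi = 0.1690 − 0.0835 = 0.0855

8.5 percentage points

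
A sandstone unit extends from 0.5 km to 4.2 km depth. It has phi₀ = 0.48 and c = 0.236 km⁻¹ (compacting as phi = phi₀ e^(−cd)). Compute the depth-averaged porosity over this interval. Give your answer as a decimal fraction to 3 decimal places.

0.285

⟨phi⟩ = (1/(d₂−d₁)) ∫ phi₀ e^(−cd) dd = phi₀·(e^(−c·d₁) − e^(−c·d₂)) / (c·(d₂−d₁))
e^(−0.236×0.5) = 0.8887; e^(−0.236×4.2) = 0.3711
⟨phi⟩ = 0.48 × (0.8887 − 0.3711) / (0.236 × 3.7) = 0.48 × 0.5927 = 0.2845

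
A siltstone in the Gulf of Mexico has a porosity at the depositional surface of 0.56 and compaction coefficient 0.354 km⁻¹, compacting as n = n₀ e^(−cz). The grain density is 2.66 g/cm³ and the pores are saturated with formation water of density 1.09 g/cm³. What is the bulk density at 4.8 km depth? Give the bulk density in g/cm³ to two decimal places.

2.50 g/cm³

Porosity at depth: n = 0.56·exp(−0.354×4.8) = 0.56×0.1828 = 0.1024
Bulk density: ρ_b = (1−n)ρ_g + n·ρ_f = 0.8976×2.66 + 0.1024×1.09
       = 2.388 + 0.112 = 2.499 g/cm³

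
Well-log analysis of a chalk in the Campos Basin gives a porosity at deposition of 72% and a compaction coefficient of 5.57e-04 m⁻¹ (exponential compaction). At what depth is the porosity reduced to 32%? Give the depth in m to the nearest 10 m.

Working in km (1 km = 1000 m; β in km⁻¹ = β in m⁻¹ × 1000):
Invert Athy's law: d = ln(n₀/n) / β
d = ln(0.72/0.32) / 0.557 = ln(2.25) / 0.557 = 0.8109 / 0.557 = 1.456 km

1460 m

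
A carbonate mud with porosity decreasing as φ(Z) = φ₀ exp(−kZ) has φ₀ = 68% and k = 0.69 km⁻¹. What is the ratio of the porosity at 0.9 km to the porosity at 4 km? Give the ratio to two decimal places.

8.49

φ(Z₁)/φ(Z₂) = e^(−k·Z₁)/e^(−k·Z₂) = e^{k(Z₂−Z₁)}
= exp(0.69 × 3.1) = exp(2.139) = 8.4909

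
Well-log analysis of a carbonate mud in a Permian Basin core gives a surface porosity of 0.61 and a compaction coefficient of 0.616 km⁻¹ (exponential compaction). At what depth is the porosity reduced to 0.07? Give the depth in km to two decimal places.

3.51 km

Invert Athy's law: d = ln(φ₀/φ) / c
d = ln(0.61/0.07) / 0.616 = ln(8.714) / 0.616 = 2.1650 / 0.616 = 3.515 km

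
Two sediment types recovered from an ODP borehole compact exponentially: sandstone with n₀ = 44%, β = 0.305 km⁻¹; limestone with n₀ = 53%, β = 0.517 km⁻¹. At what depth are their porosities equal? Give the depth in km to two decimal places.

Set n₀ₐ e^(−βₐz) = n₀ᵦ e^(−βᵦz) ⇒ ln(n₀ₐ/n₀ᵦ) = (βₐ − βᵦ)·z
z = ln(0.44/0.53) / (0.305 − 0.517) = -0.1861 / -0.212 = 0.878 km

0.88 km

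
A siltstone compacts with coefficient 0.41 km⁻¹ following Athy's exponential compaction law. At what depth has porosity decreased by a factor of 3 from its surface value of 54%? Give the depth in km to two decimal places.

2.68 km

φ/φ₀ = 1/3 ⇒ exp(−β·d) = 1/3 ⇒ d = ln(3) / β
d = 1.0986 / 0.41 = 2.680 km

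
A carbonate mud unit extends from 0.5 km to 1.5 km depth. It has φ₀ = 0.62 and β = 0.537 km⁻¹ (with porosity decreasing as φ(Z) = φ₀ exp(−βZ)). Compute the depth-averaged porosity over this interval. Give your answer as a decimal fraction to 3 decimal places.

0.367

⟨φ⟩ = (1/(Z₂−Z₁)) ∫ φ₀ e^(−βZ) dZ = φ₀·(e^(−β·Z₁) − e^(−β·Z₂)) / (β·(Z₂−Z₁))
e^(−0.537×0.5) = 0.7645; e^(−0.537×1.5) = 0.4469
⟨φ⟩ = 0.62 × (0.7645 − 0.4469) / (0.537 × 1) = 0.62 × 0.5915 = 0.3668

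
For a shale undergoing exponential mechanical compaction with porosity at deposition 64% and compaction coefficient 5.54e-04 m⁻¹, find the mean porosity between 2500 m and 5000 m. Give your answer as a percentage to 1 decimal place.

Working in km (1 km = 1000 m; c in km⁻¹ = c in m⁻¹ × 1000):
⟨φ⟩ = (1/(Z₂−Z₁)) ∫ φ₀ e^(−cZ) dZ = φ₀·(e^(−c·Z₁) − e^(−c·Z₂)) / (c·(Z₂−Z₁))
e^(−0.554×2.5) = 0.2503; e^(−0.554×5) = 0.0627
⟨φ⟩ = 0.64 × (0.2503 − 0.0627) / (0.554 × 2.5) = 0.64 × 0.1355 = 0.0867

8.7%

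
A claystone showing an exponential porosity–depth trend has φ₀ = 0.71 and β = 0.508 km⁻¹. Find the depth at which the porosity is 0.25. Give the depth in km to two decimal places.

Invert Athy's law: Z = ln(φ₀/φ) / β
Z = ln(0.71/0.25) / 0.508 = ln(2.84) / 0.508 = 1.0438 / 0.508 = 2.055 km

2.05 km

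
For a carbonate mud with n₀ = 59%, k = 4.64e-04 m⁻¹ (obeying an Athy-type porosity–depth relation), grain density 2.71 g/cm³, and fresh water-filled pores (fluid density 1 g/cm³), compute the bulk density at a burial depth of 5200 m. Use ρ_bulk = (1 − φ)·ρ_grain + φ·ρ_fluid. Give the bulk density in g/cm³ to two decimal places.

Working in km (1 km = 1000 m; k in km⁻¹ = k in m⁻¹ × 1000):
Porosity at depth: n = 0.59·exp(−0.464×5.2) = 0.59×0.0896 = 0.0528
Bulk density: ρ_b = (1−n)ρ_g + n·ρ_f = 0.9472×2.71 + 0.0528×1
       = 2.567 + 0.053 = 2.620 g/cm³

2.62 g/cm³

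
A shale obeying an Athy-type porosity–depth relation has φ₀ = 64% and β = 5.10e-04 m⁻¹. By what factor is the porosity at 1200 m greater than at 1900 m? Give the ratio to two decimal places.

1.43

Working in km (1 km = 1000 m; β in km⁻¹ = β in m⁻¹ × 1000):
φ(d₁)/φ(d₂) = e^(−β·d₁)/e^(−β·d₂) = e^{β(d₂−d₁)}
= exp(0.51 × 0.7) = exp(0.357) = 1.4290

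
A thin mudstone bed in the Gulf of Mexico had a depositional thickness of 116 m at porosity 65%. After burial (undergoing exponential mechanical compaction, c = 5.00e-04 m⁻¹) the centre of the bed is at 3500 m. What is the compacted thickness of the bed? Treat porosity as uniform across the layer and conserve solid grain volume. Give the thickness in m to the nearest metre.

46 m

Working in km (1 km = 1000 m; c in km⁻¹ = c in m⁻¹ × 1000):
Porosity at 3.5 km: n = 0.65·exp(−0.5×3.5) = 0.1130
Solid-volume conservation: h(1−n) = h₀(1−n₀) ⇒ h = h₀·(1−n₀)/(1−n)
h = 0.116 × (1 − 0.65)/(1 − 0.1130) = 0.116 × 0.3946 = 0.0458 km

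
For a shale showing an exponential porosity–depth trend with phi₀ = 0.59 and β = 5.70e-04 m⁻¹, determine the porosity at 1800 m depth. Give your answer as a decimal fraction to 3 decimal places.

Working in km (1 km = 1000 m; β in km⁻¹ = β in m⁻¹ × 1000):
phi = phi₀·exp(−β·z) = 0.59 × exp(−0.57 × 1.8) = 0.59 × exp(−1.026)
  = 0.59 × 0.3584 = 0.2115

0.211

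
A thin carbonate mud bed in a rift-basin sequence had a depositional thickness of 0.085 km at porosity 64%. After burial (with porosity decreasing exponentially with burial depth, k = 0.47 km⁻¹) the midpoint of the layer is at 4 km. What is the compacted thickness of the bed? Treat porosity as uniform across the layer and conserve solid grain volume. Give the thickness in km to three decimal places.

0.034 km

Porosity at 4 km: φ = 0.64·exp(−0.47×4) = 0.0977
Solid-volume conservation: h(1−φ) = h₀(1−φ₀) ⇒ h = h₀·(1−φ₀)/(1−φ)
h = 0.085 × (1 − 0.64)/(1 − 0.0977) = 0.085 × 0.3990 = 0.0339 km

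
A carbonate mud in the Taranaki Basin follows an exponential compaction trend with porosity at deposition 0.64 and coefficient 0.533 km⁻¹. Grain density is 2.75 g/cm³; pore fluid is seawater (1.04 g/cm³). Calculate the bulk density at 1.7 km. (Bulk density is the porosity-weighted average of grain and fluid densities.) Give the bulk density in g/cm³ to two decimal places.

2.31 g/cm³

Porosity at depth: phi = 0.64·exp(−0.533×1.7) = 0.64×0.4041 = 0.2586
Bulk density: ρ_b = (1−phi)ρ_g + phi·ρ_f = 0.7414×2.75 + 0.2586×1.04
       = 2.039 + 0.269 = 2.308 g/cm³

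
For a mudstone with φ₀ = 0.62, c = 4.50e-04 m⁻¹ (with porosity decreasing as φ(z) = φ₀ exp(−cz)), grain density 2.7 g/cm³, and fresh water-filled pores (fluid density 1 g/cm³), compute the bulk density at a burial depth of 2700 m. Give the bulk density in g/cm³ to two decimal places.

2.39 g/cm³

Working in km (1 km = 1000 m; c in km⁻¹ = c in m⁻¹ × 1000):
Porosity at depth: φ = 0.62·exp(−0.45×2.7) = 0.62×0.2967 = 0.1840
Bulk density: ρ_b = (1−φ)ρ_g + φ·ρ_f = 0.8160×2.7 + 0.1840×1
       = 2.203 + 0.184 = 2.387 g/cm³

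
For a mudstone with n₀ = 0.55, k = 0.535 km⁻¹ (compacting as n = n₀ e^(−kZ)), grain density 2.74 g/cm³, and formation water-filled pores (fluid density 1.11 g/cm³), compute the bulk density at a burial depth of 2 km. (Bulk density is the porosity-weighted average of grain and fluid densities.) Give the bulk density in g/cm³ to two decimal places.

2.43 g/cm³

Porosity at depth: n = 0.55·exp(−0.535×2) = 0.55×0.3430 = 0.1887
Bulk density: ρ_b = (1−n)ρ_g + n·ρ_f = 0.8113×2.74 + 0.1887×1.11
       = 2.223 + 0.209 = 2.432 g/cm³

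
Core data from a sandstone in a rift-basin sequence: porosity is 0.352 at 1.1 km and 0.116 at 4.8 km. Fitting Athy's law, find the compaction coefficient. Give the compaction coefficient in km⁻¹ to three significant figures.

Athy: n(d) = n₀ e^(−βd) ⇒ n₁/n₂ = e^{β(d₂−d₁)} ⇒ β = ln(n₁/n₂)/(d₂−d₁)
β = ln(0.352/0.116) / (4.8 − 1.1) = ln(3.034) / 3.7 = 1.1100 / 3.7 = 0.3 km⁻¹

0.300 km⁻¹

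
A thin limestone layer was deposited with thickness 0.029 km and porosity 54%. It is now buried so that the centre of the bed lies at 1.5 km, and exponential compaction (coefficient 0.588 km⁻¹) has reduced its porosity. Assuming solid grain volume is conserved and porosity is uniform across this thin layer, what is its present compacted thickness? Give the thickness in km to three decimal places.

0.017 km

Porosity at 1.5 km: φ = 0.54·exp(−0.588×1.5) = 0.2235
Solid-volume conservation: h(1−φ) = h₀(1−φ₀) ⇒ h = h₀·(1−φ₀)/(1−φ)
h = 0.029 × (1 − 0.54)/(1 − 0.2235) = 0.029 × 0.5924 = 0.0172 km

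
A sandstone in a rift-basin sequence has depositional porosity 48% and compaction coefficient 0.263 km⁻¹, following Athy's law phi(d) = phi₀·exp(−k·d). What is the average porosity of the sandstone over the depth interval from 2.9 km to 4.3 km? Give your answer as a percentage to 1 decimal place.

⟨phi⟩ = (1/(d₂−d₁)) ∫ phi₀ e^(−kd) dd = phi₀·(e^(−k·d₁) − e^(−k·d₂)) / (k·(d₂−d₁))
e^(−0.263×2.9) = 0.4664; e^(−0.263×4.3) = 0.3227
⟨phi⟩ = 0.48 × (0.4664 − 0.3227) / (0.263 × 1.4) = 0.48 × 0.3902 = 0.1873

18.7%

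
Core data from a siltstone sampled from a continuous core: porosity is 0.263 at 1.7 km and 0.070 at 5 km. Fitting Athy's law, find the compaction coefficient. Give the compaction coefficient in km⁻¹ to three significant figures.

0.401 km⁻¹

Athy: n(Z) = n₀ e^(−kZ) ⇒ n₁/n₂ = e^{k(Z₂−Z₁)} ⇒ k = ln(n₁/n₂)/(Z₂−Z₁)
k = ln(0.263/0.07) / (5 − 1.7) = ln(3.757) / 3.3 = 1.3237 / 3.3 = 0.4011 km⁻¹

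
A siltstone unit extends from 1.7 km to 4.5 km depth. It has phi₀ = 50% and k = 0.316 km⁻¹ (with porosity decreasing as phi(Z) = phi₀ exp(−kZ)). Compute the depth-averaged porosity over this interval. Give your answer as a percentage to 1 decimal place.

⟨phi⟩ = (1/(Z₂−Z₁)) ∫ phi₀ e^(−kZ) dZ = phi₀·(e^(−k·Z₁) − e^(−k·Z₂)) / (k·(Z₂−Z₁))
e^(−0.316×1.7) = 0.5844; e^(−0.316×4.5) = 0.2412
⟨phi⟩ = 0.5 × (0.5844 − 0.2412) / (0.316 × 2.8) = 0.5 × 0.3878 = 0.1939

19.4%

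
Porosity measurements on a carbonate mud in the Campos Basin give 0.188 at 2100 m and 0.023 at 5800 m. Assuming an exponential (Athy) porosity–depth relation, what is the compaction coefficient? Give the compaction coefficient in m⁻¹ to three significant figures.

Working in km (1 km = 1000 m; β in km⁻¹ = β in m⁻¹ × 1000):
Athy: φ(Z) = φ₀ e^(−βZ) ⇒ φ₁/φ₂ = e^{β(Z₂−Z₁)} ⇒ β = ln(φ₁/φ₂)/(Z₂−Z₁)
β = ln(0.188/0.023) / (5.8 − 2.1) = ln(8.174) / 3.7 = 2.1009 / 3.7 = 0.5678 km⁻¹

0.000568 m⁻¹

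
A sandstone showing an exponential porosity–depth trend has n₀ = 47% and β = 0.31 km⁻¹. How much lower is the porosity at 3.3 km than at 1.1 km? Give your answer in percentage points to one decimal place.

16.5 percentage points

n(1.1) = 0.47·e^(−0.31×1.1) = 0.3342
n(3.3) = 0.47·e^(−0.31×3.3) = 0.1690
Δn = 0.3342 − 0.1690 = 0.1652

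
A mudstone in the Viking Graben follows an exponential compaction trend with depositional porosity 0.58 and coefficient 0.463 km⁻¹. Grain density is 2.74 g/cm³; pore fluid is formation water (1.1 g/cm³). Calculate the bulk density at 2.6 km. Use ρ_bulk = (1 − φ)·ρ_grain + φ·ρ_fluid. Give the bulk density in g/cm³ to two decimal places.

2.45 g/cm³

Porosity at depth: φ = 0.58·exp(−0.463×2.6) = 0.58×0.3001 = 0.1740
Bulk density: ρ_b = (1−φ)ρ_g + φ·ρ_f = 0.8260×2.74 + 0.1740×1.1
       = 2.263 + 0.191 = 2.455 g/cm³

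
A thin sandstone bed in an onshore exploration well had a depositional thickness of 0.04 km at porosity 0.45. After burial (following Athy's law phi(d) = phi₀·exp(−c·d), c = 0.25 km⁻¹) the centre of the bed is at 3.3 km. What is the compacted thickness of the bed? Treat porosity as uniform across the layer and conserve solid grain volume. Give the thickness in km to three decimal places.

0.027 km

Porosity at 3.3 km: phi = 0.45·exp(−0.25×3.3) = 0.1972
Solid-volume conservation: h(1−phi) = h₀(1−phi₀) ⇒ h = h₀·(1−phi₀)/(1−phi)
h = 0.04 × (1 − 0.45)/(1 − 0.1972) = 0.04 × 0.6851 = 0.0274 km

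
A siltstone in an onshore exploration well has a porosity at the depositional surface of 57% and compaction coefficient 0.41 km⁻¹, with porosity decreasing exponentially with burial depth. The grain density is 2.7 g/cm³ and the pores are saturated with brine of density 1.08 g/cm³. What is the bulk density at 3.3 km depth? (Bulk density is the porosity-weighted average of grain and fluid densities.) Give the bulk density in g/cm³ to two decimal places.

2.46 g/cm³

Porosity at depth: φ = 0.57·exp(−0.41×3.3) = 0.57×0.2585 = 0.1473
Bulk density: ρ_b = (1−φ)ρ_g + φ·ρ_f = 0.8527×2.7 + 0.1473×1.08
       = 2.302 + 0.159 = 2.461 g/cm³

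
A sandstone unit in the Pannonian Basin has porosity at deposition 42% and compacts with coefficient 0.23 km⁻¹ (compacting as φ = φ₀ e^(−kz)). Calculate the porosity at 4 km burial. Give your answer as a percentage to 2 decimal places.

φ = φ₀·exp(−k·z) = 0.42 × exp(−0.23 × 4) = 0.42 × exp(−0.92)
  = 0.42 × 0.3985 = 0.1674

16.74%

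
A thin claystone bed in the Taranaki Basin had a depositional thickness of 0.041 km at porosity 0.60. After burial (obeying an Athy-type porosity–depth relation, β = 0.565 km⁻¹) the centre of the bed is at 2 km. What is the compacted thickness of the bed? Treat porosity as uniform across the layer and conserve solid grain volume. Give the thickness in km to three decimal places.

0.020 km

Porosity at 2 km: φ = 0.6·exp(−0.565×2) = 0.1938
Solid-volume conservation: h(1−φ) = h₀(1−φ₀) ⇒ h = h₀·(1−φ₀)/(1−φ)
h = 0.041 × (1 − 0.6)/(1 − 0.1938) = 0.041 × 0.4962 = 0.0203 km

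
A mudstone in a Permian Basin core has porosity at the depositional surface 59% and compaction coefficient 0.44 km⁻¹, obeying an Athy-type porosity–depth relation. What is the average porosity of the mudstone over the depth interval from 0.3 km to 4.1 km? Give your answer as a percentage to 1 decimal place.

⟨φ⟩ = (1/(d₂−d₁)) ∫ φ₀ e^(−kd) dd = φ₀·(e^(−k·d₁) − e^(−k·d₂)) / (k·(d₂−d₁))
e^(−0.44×0.3) = 0.8763; e^(−0.44×4.1) = 0.1646
⟨φ⟩ = 0.59 × (0.8763 − 0.1646) / (0.44 × 3.8) = 0.59 × 0.4257 = 0.2511

25.1%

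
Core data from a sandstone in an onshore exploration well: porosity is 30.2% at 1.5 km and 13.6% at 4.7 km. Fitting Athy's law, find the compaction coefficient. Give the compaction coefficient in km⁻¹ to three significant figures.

0.249 km⁻¹

Athy: φ(d) = φ₀ e^(−cd) ⇒ φ₁/φ₂ = e^{c(d₂−d₁)} ⇒ c = ln(φ₁/φ₂)/(d₂−d₁)
c = ln(0.302/0.136) / (4.7 − 1.5) = ln(2.221) / 3.2 = 0.7978 / 3.2 = 0.2493 km⁻¹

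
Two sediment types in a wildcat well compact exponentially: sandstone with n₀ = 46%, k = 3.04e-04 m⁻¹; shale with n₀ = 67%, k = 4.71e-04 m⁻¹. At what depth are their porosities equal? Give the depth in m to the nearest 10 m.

Working in km (1 km = 1000 m; k in km⁻¹ = k in m⁻¹ × 1000):
Set n₀ₐ e^(−kₐd) = n₀ᵦ e^(−kᵦd) ⇒ ln(n₀ₐ/n₀ᵦ) = (kₐ − kᵦ)·d
d = ln(0.46/0.67) / (0.304 − 0.471) = -0.3761 / -0.167 = 2.252 km

2250 m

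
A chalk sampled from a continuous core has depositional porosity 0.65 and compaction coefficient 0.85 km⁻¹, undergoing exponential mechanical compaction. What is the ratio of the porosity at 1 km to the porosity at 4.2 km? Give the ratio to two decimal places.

φ(Z₁)/φ(Z₂) = e^(−c·Z₁)/e^(−c·Z₂) = e^{c(Z₂−Z₁)}
= exp(0.85 × 3.2) = exp(2.72) = 15.1803

15.18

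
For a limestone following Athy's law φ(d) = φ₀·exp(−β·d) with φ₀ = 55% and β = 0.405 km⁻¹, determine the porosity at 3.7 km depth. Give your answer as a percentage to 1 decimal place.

φ = φ₀·exp(−β·d) = 0.55 × exp(−0.405 × 3.7) = 0.55 × exp(−1.499)
  = 0.55 × 0.2235 = 0.1229

12.3%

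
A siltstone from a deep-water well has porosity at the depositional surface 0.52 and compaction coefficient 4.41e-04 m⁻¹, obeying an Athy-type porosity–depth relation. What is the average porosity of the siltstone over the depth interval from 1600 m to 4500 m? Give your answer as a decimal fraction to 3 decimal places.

0.145

Working in km (1 km = 1000 m; c in km⁻¹ = c in m⁻¹ × 1000):
⟨phi⟩ = (1/(z₂−z₁)) ∫ phi₀ e^(−cz) dz = phi₀·(e^(−c·z₁) − e^(−c·z₂)) / (c·(z₂−z₁))
e^(−0.441×1.6) = 0.4938; e^(−0.441×4.5) = 0.1374
⟨phi⟩ = 0.52 × (0.4938 − 0.1374) / (0.441 × 2.9) = 0.52 × 0.2786 = 0.1449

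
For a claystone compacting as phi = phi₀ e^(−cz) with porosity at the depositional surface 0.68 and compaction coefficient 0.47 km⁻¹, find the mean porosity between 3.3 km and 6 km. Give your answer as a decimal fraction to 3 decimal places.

⟨phi⟩ = (1/(z₂−z₁)) ∫ phi₀ e^(−cz) dz = phi₀·(e^(−c·z₁) − e^(−c·z₂)) / (c·(z₂−z₁))
e^(−0.47×3.3) = 0.2120; e^(−0.47×6) = 0.0596
⟨phi⟩ = 0.68 × (0.2120 − 0.0596) / (0.47 × 2.7) = 0.68 × 0.1201 = 0.0817

0.082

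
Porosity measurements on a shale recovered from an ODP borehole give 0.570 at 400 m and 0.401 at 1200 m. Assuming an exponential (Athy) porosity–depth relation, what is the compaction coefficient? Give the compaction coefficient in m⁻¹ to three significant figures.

0.000440 m⁻¹

Working in km (1 km = 1000 m; β in km⁻¹ = β in m⁻¹ × 1000):
Athy: phi(Z) = phi₀ e^(−βZ) ⇒ phi₁/phi₂ = e^{β(Z₂−Z₁)} ⇒ β = ln(phi₁/phi₂)/(Z₂−Z₁)
β = ln(0.57/0.401) / (1.2 − 0.4) = ln(1.421) / 0.8 = 0.3517 / 0.8 = 0.4396 km⁻¹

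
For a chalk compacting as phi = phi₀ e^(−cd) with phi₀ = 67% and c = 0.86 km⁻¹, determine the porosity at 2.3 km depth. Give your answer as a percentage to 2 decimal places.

9.27%

phi = phi₀·exp(−c·d) = 0.67 × exp(−0.86 × 2.3) = 0.67 × exp(−1.978)
  = 0.67 × 0.1383 = 0.0927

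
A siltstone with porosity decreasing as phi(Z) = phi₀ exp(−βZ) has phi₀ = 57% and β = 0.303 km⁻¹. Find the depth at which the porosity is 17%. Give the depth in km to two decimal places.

3.99 km

Invert Athy's law: Z = ln(phi₀/phi) / β
Z = ln(0.57/0.17) / 0.303 = ln(3.353) / 0.303 = 1.2098 / 0.303 = 3.993 km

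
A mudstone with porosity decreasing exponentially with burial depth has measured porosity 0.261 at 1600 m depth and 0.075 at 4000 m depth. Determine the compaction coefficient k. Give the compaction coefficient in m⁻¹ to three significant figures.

Working in km (1 km = 1000 m; k in km⁻¹ = k in m⁻¹ × 1000):
Athy: phi(Z) = phi₀ e^(−kZ) ⇒ phi₁/phi₂ = e^{k(Z₂−Z₁)} ⇒ k = ln(phi₁/phi₂)/(Z₂−Z₁)
k = ln(0.261/0.075) / (4 − 1.6) = ln(3.48) / 2.4 = 1.2470 / 2.4 = 0.5196 km⁻¹

0.000520 m⁻¹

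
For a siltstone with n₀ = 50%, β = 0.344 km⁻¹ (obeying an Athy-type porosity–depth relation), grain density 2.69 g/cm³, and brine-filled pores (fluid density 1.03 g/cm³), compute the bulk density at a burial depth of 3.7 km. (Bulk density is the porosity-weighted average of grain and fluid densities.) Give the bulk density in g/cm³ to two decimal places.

2.46 g/cm³

Porosity at depth: n = 0.5·exp(−0.344×3.7) = 0.5×0.2800 = 0.1400
Bulk density: ρ_b = (1−n)ρ_g + n·ρ_f = 0.8600×2.69 + 0.1400×1.03
       = 2.313 + 0.144 = 2.458 g/cm³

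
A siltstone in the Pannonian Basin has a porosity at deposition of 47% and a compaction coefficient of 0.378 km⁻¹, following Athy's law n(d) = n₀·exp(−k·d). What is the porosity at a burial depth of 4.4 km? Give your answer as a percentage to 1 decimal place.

n = n₀·exp(−k·d) = 0.47 × exp(−0.378 × 4.4) = 0.47 × exp(−1.663)
  = 0.47 × 0.1895 = 0.0891

8.9%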